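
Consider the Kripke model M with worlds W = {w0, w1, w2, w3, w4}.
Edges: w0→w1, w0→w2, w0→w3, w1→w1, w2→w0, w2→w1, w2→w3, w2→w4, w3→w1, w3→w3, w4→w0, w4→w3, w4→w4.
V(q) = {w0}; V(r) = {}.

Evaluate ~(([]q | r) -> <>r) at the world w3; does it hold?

No

At w3: ([]q | r) -> <>r is true, so ~(([]q | r) -> <>r) is false.
  At w3: []q | r is false, <>r is false, so ([]q | r) -> <>r is true.
    At w3: []q is false, r is false, so []q | r is false.
      At w3: []q requires q at every successor {w1, w3}.
        q fails at w1, so []q is false at w3.
    At w3: <>r requires r at some successor in {w1, w3}.
      At w1: r is false.
      At w3: r is false.
    So <>r is false at w3.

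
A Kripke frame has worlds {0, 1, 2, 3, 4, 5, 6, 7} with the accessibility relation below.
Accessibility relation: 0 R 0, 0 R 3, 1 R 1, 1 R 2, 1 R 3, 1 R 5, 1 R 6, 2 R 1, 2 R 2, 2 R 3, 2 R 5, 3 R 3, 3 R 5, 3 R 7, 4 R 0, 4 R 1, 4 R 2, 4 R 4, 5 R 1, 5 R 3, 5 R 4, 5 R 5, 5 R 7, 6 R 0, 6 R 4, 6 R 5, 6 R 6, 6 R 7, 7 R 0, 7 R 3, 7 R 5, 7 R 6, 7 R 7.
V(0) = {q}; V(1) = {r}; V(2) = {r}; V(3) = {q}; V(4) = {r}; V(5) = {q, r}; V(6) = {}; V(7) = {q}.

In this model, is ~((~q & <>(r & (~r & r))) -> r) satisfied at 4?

No

At 4: (~q & <>(r & (~r & r))) -> r is true, so ~((~q & <>(r & (~r & r))) -> r) is false.
  At 4: ~q & <>(r & (~r & r)) is false, r is true, so (~q & <>(r & (~r & r))) -> r is true.
    At 4: ~q is true, <>(r & (~r & r)) is false, so ~q & <>(r & (~r & r)) is false.
      At 4: <>(r & (~r & r)) requires r & (~r & r) at some successor in {0, 1, 2, 4}.
        At 0: r & (~r & r) is false.
        At 1: r & (~r & r) is false.
        At 2: r & (~r & r) is false.
        At 4: r & (~r & r) is false.
      So <>(r & (~r & r)) is false at 4.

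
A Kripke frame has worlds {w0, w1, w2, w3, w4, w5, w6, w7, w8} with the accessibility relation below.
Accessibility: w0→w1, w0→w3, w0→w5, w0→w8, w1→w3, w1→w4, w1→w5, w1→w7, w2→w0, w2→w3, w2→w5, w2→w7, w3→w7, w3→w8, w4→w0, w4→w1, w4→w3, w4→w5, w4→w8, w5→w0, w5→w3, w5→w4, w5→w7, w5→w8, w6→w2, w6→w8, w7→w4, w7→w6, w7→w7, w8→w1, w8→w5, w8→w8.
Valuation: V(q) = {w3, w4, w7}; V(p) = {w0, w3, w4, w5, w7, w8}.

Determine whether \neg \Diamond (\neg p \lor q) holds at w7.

At w7: \Diamond (\neg p \lor q) is true, so \neg \Diamond (\neg p \lor q) is false.
  At w7: \Diamond (\neg p \lor q) requires \neg p \lor q at some successor in {w4, w6, w7}.
    \neg p \lor q holds at w4, so \Diamond (\neg p \lor q) is true at w7.

No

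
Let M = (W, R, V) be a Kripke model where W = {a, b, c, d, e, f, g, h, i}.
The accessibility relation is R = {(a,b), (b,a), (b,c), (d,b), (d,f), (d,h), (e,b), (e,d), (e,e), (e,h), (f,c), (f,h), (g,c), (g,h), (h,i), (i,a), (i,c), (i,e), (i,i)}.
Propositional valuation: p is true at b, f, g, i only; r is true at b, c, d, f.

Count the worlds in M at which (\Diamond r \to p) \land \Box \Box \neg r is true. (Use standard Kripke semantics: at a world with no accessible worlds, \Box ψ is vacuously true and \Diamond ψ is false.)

Let φ = (\Diamond r \to p) \land \Box \Box \neg r. Evaluate φ at each world:
  a (successors {b}): φ is false.
  b (successors {a, c}): φ is false.
  c (successors ∅): φ is true.
  d (successors {b, f, h}): φ is false.
  e (successors {b, d, e, h}): φ is false.
  f (successors {c, h}): φ is true.
  g (successors {c, h}): φ is true.
  h (successors {i}): φ is false.
  i (successors {a, c, e, i}): φ is false.
For instance, at b:
  At b: \Diamond r \to p is true, \Box \Box \neg r is false, so (\Diamond r \to p) \land \Box \Box \neg r is false.
    At b: \Diamond r is true, p is true, so \Diamond r \to p is true.
      At b: \Diamond r requires r at some successor in {a, c}.
        r holds at c, so \Diamond r is true at b.
    At b: \Box \Box \neg r requires \Box \neg r at every successor {a, c}.
      \Box \neg r fails at a, so \Box \Box \neg r is false at b.
Satisfying worlds: {c, f, g}

3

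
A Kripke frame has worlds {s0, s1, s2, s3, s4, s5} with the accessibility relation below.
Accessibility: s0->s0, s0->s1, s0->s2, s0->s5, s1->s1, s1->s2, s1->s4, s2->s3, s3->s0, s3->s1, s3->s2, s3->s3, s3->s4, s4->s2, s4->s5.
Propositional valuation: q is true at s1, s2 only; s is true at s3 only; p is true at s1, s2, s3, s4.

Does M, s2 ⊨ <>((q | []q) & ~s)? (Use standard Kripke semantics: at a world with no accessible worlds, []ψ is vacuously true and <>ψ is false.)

At s2: <>((q | []q) & ~s) requires (q | []q) & ~s at some successor in {s3}.
  At s3: (q | []q) & ~s is false.
So <>((q | []q) & ~s) is false at s2.

No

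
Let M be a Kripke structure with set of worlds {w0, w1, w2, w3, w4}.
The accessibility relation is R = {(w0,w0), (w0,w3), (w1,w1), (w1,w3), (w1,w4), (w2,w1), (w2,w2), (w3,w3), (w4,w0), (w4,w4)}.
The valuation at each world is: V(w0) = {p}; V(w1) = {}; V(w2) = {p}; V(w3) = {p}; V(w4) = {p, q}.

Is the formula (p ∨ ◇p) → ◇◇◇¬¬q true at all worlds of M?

No

Let φ = (p ∨ ◇p) → ◇◇◇¬¬q. Evaluate φ at each world:
  w0 (successors {w0, w3}): φ is false.
  w1 (successors {w1, w3, w4}): φ is true.
  w2 (successors {w1, w2}): φ is true.
  w3 (successors {w3}): φ is false.
  w4 (successors {w0, w4}): φ is true.
Detail at w0 (counterexample):
  At w0: p ∨ ◇p is true, ◇◇◇¬¬q is false, so (p ∨ ◇p) → ◇◇◇¬¬q is false.
    At w0: p is true, ◇p is true, so p ∨ ◇p is true.
      At w0: ◇p requires p at some successor in {w0, w3}.
        p holds at w0, so ◇p is true at w0.
    At w0: ◇◇◇¬¬q requires ◇◇¬¬q at some successor in {w0, w3}.
      At w0: ◇◇¬¬q is false.
      At w3: ◇◇¬¬q is false.
    So ◇◇◇¬¬q is false at w0.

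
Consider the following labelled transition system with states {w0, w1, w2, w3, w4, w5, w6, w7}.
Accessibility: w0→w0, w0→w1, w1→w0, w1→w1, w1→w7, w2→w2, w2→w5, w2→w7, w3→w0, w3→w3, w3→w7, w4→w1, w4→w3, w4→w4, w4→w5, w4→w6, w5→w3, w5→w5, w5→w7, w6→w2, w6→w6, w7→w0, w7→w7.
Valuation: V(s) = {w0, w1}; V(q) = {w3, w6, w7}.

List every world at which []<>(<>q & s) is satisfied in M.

Let φ = []<>(<>q & s). Evaluate φ at each world:
  w0 (successors {w0, w1}): φ is true.
  w1 (successors {w0, w1, w7}): φ is false.
  w2 (successors {w2, w5, w7}): φ is false.
  w3 (successors {w0, w3, w7}): φ is false.
  w4 (successors {w1, w3, w4, w5, w6}): φ is false.
  w5 (successors {w3, w5, w7}): φ is false.
  w6 (successors {w2, w6}): φ is false.
  w7 (successors {w0, w7}): φ is false.
For instance, at w7:
  At w7: []<>(<>q & s) requires <>(<>q & s) at every successor {w0, w7}.
    <>(<>q & s) fails at w7, so []<>(<>q & s) is false at w7.
      At w7: <>(<>q & s) requires <>q & s at some successor in {w0, w7}.
        At w0: <>q & s is false.
        At w7: <>q & s is false.
      So <>(<>q & s) is false at w7.
Satisfying worlds: {w0}

w0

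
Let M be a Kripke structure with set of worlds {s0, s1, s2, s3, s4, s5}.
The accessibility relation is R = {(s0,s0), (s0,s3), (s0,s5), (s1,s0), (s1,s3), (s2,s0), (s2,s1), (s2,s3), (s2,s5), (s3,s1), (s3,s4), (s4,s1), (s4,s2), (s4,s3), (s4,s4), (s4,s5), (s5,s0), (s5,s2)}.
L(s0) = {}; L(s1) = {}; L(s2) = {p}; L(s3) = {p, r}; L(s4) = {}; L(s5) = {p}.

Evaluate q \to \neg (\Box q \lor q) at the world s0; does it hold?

Yes

Recall that \Box ψ holds at a world iff ψ holds at every accessible world, and \Diamond ψ holds iff ψ holds at some accessible world.
At s0: q is false, \neg (\Box q \lor q) is true, so q \to \neg (\Box q \lor q) is true.
  At s0: \Box q \lor q is false, so \neg (\Box q \lor q) is true.
    At s0: \Box q is false, q is false, so \Box q \lor q is false.
      At s0: \Box q requires q at every successor {s0, s3, s5}.
        q fails at s0, so \Box q is false at s0.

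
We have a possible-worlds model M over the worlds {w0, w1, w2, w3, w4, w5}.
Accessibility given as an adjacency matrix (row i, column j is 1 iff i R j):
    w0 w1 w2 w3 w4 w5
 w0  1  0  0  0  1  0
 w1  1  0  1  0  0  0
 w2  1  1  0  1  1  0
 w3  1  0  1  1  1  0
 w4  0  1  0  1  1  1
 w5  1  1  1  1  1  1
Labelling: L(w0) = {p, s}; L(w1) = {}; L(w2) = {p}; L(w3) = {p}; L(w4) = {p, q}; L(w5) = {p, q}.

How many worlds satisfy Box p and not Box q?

3

Recall that Box ψ holds at a world iff ψ holds at every accessible world, and Dia ψ holds iff ψ holds at some accessible world.
Let φ = Box p and not Box q. Evaluate φ at each world:
  w0 (successors {w0, w4}): φ is true.
  w1 (successors {w0, w2}): φ is true.
  w2 (successors {w0, w1, w3, w4}): φ is false.
  w3 (successors {w0, w2, w3, w4}): φ is true.
  w4 (successors {w1, w3, w4, w5}): φ is false.
  w5 (successors {w0, w1, w2, w3, w4, w5}): φ is false.
For instance, at w0:
  At w0: Box p is true, not Box q is true, so Box p and not Box q is true.
    At w0: Box p requires p at every successor {w0, w4}.
      At w0: p is true.
      At w4: p is true.
    So Box p is true at w0.
    At w0: Box q is false, so not Box q is true.
      At w0: Box q requires q at every successor {w0, w4}.
        q fails at w0, so Box q is false at w0.
Satisfying worlds: {w0, w1, w3}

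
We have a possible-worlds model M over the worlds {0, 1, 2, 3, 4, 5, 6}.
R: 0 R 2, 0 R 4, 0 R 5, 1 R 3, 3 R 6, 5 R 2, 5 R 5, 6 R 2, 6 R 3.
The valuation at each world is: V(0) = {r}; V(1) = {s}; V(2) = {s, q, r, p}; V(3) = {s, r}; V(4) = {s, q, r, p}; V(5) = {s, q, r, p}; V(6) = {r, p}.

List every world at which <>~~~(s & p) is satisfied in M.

Let φ = <>~~~(s & p). Evaluate φ at each world:
  0 (successors {2, 4, 5}): φ is false.
  1 (successors {3}): φ is true.
  2 (successors ∅): φ is false.
  3 (successors {6}): φ is true.
  4 (successors ∅): φ is false.
  5 (successors {2, 5}): φ is false.
  6 (successors {2, 3}): φ is true.
For instance, at 1:
  At 1: <>~~~(s & p) requires ~~~(s & p) at some successor in {3}.
    ~~~(s & p) holds at 3, so <>~~~(s & p) is true at 1.
Satisfying worlds: {1, 3, 6}

1, 3, 6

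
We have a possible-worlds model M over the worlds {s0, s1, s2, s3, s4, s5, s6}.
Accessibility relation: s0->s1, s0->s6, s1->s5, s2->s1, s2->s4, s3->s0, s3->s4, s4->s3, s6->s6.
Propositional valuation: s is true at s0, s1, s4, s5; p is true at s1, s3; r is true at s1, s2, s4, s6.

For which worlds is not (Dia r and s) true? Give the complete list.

s1, s2, s3, s4, s5, s6

Let φ = not (Dia r and s). Evaluate φ at each world:
  s0 (successors {s1, s6}): φ is false.
  s1 (successors {s5}): φ is true.
  s2 (successors {s1, s4}): φ is true.
  s3 (successors {s0, s4}): φ is true.
  s4 (successors {s3}): φ is true.
  s5 (successors ∅): φ is true.
  s6 (successors {s6}): φ is true.
For instance, at s3:
  At s3: Dia r and s is false, so not (Dia r and s) is true.
    At s3: Dia r is true, s is false, so Dia r and s is false.
      At s3: Dia r requires r at some successor in {s0, s4}.
        r holds at s4, so Dia r is true at s3.
Satisfying worlds: {s1, s2, s3, s4, s5, s6}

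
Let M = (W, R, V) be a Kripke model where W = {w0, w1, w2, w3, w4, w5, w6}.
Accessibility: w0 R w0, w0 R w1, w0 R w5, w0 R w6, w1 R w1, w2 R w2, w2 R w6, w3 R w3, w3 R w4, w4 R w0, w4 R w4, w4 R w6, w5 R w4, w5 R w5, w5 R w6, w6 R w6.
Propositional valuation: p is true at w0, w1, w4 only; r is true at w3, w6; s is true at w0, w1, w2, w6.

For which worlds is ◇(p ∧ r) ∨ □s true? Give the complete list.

w1, w2, w6

Recall that □ψ holds at a world iff ψ holds at every accessible world, and ◇ψ holds iff ψ holds at some accessible world.
Let φ = ◇(p ∧ r) ∨ □s. Evaluate φ at each world:
  w0 (successors {w0, w1, w5, w6}): φ is false.
  w1 (successors {w1}): φ is true.
  w2 (successors {w2, w6}): φ is true.
  w3 (successors {w3, w4}): φ is false.
  w4 (successors {w0, w4, w6}): φ is false.
  w5 (successors {w4, w5, w6}): φ is false.
  w6 (successors {w6}): φ is true.
For instance, at w1:
  At w1: ◇(p ∧ r) is false, □s is true, so ◇(p ∧ r) ∨ □s is true.
    At w1: ◇(p ∧ r) requires p ∧ r at some successor in {w1}.
      At w1: p ∧ r is false.
    So ◇(p ∧ r) is false at w1.
    At w1: □s requires s at every successor {w1}.
      At w1: s is true.
    So □s is true at w1.
Satisfying worlds: {w1, w2, w6}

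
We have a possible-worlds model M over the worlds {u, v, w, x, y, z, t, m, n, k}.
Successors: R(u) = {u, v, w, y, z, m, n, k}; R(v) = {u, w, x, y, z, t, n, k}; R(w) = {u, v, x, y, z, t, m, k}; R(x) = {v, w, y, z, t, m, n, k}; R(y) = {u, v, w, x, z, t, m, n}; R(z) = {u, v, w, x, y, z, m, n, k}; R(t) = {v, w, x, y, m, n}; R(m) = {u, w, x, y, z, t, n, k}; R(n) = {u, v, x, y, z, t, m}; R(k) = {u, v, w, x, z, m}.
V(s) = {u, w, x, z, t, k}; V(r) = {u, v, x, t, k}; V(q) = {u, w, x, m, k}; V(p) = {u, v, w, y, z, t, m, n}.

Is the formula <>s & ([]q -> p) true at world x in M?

Yes

Recall that []ψ holds at a world iff ψ holds at every accessible world, and <>ψ holds iff ψ holds at some accessible world.
At x: <>s is true, []q -> p is true, so <>s & ([]q -> p) is true.
  At x: <>s requires s at some successor in {v, w, y, z, t, m, n, k}.
    s holds at w, so <>s is true at x.
  At x: []q is false, p is false, so []q -> p is true.
    At x: []q requires q at every successor {v, w, y, z, t, m, n, k}.
      q fails at v, so []q is false at x.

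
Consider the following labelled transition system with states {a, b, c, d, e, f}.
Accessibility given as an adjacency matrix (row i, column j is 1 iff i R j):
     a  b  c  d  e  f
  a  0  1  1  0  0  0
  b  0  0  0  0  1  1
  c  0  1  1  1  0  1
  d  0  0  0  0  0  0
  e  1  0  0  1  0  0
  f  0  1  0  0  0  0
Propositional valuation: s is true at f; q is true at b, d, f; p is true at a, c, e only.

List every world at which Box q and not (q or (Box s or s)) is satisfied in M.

Recall that Box ψ holds at a world iff ψ holds at every accessible world, and Dia ψ holds iff ψ holds at some accessible world.
Let φ = Box q and not (q or (Box s or s)). Evaluate φ at each world:
  a (successors {b, c}): φ is false.
  b (successors {e, f}): φ is false.
  c (successors {b, c, d, f}): φ is false.
  d (successors ∅): φ is false.
  e (successors {a, d}): φ is false.
  f (successors {b}): φ is false.
For instance, at a:
  At a: Box q is false, not (q or (Box s or s)) is true, so Box q and not (q or (Box s or s)) is false.
    At a: Box q requires q at every successor {b, c}.
      q fails at c, so Box q is false at a.
    At a: q or (Box s or s) is false, so not (q or (Box s or s)) is true.
      At a: q is false, Box s or s is false, so q or (Box s or s) is false.
Satisfying worlds: none.

none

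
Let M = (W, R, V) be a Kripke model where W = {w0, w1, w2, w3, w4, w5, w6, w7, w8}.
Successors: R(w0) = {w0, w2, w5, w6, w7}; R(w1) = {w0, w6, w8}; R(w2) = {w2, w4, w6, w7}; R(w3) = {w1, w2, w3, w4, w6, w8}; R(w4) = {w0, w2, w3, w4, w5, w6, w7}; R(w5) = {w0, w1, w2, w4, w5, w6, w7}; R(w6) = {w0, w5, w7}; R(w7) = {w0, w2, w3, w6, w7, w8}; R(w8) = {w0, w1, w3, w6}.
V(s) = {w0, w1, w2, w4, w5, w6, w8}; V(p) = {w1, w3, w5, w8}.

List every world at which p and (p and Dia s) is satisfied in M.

w1, w3, w5, w8

Recall that Dia ψ holds at a world iff ψ holds at some accessible world.
Let φ = p and (p and Dia s). Evaluate φ at each world:
  w0 (successors {w0, w2, w5, w6, w7}): φ is false.
  w1 (successors {w0, w6, w8}): φ is true.
  w2 (successors {w2, w4, w6, w7}): φ is false.
  w3 (successors {w1, w2, w3, w4, w6, w8}): φ is true.
  w4 (successors {w0, w2, w3, w4, w5, w6, w7}): φ is false.
  w5 (successors {w0, w1, w2, w4, w5, w6, w7}): φ is true.
  w6 (successors {w0, w5, w7}): φ is false.
  w7 (successors {w0, w2, w3, w6, w7, w8}): φ is false.
  w8 (successors {w0, w1, w3, w6}): φ is true.
For instance, at w7:
  At w7: p is false, p and Dia s is false, so p and (p and Dia s) is false.
    At w7: p is false, Dia s is true, so p and Dia s is false.
      At w7: Dia s requires s at some successor in {w0, w2, w3, w6, w7, w8}.
        s holds at w0, so Dia s is true at w7.
Satisfying worlds: {w1, w3, w5, w8}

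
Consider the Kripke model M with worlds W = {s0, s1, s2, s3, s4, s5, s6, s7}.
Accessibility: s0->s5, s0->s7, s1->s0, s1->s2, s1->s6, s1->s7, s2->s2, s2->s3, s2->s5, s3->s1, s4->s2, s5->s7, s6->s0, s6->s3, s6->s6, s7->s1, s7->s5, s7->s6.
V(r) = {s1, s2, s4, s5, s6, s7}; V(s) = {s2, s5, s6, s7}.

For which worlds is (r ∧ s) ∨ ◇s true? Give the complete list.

s0, s1, s2, s4, s5, s6, s7

Let φ = (r ∧ s) ∨ ◇s. Evaluate φ at each world:
  s0 (successors {s5, s7}): φ is true.
  s1 (successors {s0, s2, s6, s7}): φ is true.
  s2 (successors {s2, s3, s5}): φ is true.
  s3 (successors {s1}): φ is false.
  s4 (successors {s2}): φ is true.
  s5 (successors {s7}): φ is true.
  s6 (successors {s0, s3, s6}): φ is true.
  s7 (successors {s1, s5, s6}): φ is true.
For instance, at s3:
  At s3: r ∧ s is false, ◇s is false, so (r ∧ s) ∨ ◇s is false.
    At s3: ◇s requires s at some successor in {s1}.
      At s1: s is false.
    So ◇s is false at s3.
Satisfying worlds: {s0, s1, s2, s4, s5, s6, s7}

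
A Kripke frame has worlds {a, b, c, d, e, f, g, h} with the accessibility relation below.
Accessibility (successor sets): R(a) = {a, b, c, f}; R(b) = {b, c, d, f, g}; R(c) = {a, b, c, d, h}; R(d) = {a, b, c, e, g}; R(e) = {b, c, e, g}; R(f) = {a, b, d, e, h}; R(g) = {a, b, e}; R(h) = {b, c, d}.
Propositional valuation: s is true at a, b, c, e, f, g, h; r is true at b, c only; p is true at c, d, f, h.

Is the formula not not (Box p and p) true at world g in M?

Recall that Box ψ holds at a world iff ψ holds at every accessible world, and Dia ψ holds iff ψ holds at some accessible world.
At g: not (Box p and p) is true, so not not (Box p and p) is false.
  At g: Box p and p is false, so not (Box p and p) is true.
    At g: Box p is false, p is false, so Box p and p is false.
      At g: Box p requires p at every successor {a, b, e}.
        p fails at a, so Box p is false at g.

No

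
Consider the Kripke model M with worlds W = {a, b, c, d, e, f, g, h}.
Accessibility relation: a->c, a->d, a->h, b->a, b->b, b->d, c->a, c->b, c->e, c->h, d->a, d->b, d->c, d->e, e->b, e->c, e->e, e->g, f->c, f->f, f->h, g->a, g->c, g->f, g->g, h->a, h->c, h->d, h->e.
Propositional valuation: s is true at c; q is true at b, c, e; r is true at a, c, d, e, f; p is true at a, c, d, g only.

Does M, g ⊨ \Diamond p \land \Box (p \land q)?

No

At g: \Diamond p is true, \Box (p \land q) is false, so \Diamond p \land \Box (p \land q) is false.
  At g: \Diamond p requires p at some successor in {a, c, f, g}.
    p holds at a, so \Diamond p is true at g.
  At g: \Box (p \land q) requires p \land q at every successor {a, c, f, g}.
    p \land q fails at a, so \Box (p \land q) is false at g.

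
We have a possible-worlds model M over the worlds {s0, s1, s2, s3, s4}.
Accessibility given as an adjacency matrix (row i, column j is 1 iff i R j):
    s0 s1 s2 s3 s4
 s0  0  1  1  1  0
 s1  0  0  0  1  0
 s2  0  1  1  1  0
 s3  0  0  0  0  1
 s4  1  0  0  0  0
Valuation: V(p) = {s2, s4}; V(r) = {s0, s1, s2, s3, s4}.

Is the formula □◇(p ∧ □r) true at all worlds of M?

Let φ = □◇(p ∧ □r). Evaluate φ at each world:
  s0 (successors {s1, s2, s3}): φ is false.
  s1 (successors {s3}): φ is true.
  s2 (successors {s1, s2, s3}): φ is false.
  s3 (successors {s4}): φ is false.
  s4 (successors {s0}): φ is true.
Detail at s0 (counterexample):
  At s0: □◇(p ∧ □r) requires ◇(p ∧ □r) at every successor {s1, s2, s3}.
    ◇(p ∧ □r) fails at s1, so □◇(p ∧ □r) is false at s0.
      At s1: ◇(p ∧ □r) requires p ∧ □r at some successor in {s3}.
        At s3: p ∧ □r is false.
      So ◇(p ∧ □r) is false at s1.

No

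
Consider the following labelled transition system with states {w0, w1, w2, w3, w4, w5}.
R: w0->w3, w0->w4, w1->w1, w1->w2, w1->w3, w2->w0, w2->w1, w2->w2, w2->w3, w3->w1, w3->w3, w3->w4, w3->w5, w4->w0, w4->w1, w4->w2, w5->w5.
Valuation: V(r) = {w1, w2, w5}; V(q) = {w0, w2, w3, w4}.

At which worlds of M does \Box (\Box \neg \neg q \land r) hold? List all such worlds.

none

Recall that \Box ψ holds at a world iff ψ holds at every accessible world, and \Diamond ψ holds iff ψ holds at some accessible world.
Let φ = \Box (\Box \neg \neg q \land r). Evaluate φ at each world:
  w0 (successors {w3, w4}): φ is false.
  w1 (successors {w1, w2, w3}): φ is false.
  w2 (successors {w0, w1, w2, w3}): φ is false.
  w3 (successors {w1, w3, w4, w5}): φ is false.
  w4 (successors {w0, w1, w2}): φ is false.
  w5 (successors {w5}): φ is false.
For instance, at w5:
  At w5: \Box (\Box \neg \neg q \land r) requires \Box \neg \neg q \land r at every successor {w5}.
    \Box \neg \neg q \land r fails at w5, so \Box (\Box \neg \neg q \land r) is false at w5.
      At w5: \Box \neg \neg q is false, r is true, so \Box \neg \neg q \land r is false.
Satisfying worlds: none.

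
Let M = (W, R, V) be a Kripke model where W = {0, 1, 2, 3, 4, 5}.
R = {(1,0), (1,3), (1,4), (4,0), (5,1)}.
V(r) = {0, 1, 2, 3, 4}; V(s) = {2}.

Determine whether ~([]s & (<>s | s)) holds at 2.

No

Recall that []ψ holds at a world iff ψ holds at every accessible world, and <>ψ holds iff ψ holds at some accessible world.
At 2: []s & (<>s | s) is true, so ~([]s & (<>s | s)) is false.
  At 2: []s is true, <>s | s is true, so []s & (<>s | s) is true.
    At 2: no accessible worlds, so []s holds vacuously.
    At 2: <>s is false, s is true, so <>s | s is true.
      At 2: no accessible worlds, so <>s is false.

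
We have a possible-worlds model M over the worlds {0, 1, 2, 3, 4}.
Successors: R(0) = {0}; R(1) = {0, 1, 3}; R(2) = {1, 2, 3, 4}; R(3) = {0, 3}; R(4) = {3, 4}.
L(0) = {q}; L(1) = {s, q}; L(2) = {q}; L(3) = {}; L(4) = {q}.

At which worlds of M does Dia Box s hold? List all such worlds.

Let φ = Dia Box s. Evaluate φ at each world:
  0 (successors {0}): φ is false.
  1 (successors {0, 1, 3}): φ is false.
  2 (successors {1, 2, 3, 4}): φ is false.
  3 (successors {0, 3}): φ is false.
  4 (successors {3, 4}): φ is false.
For instance, at 1:
  At 1: Dia Box s requires Box s at some successor in {0, 1, 3}.
    At 0: Box s is false.
    At 1: Box s is false.
    At 3: Box s is false.
  So Dia Box s is false at 1.
Satisfying worlds: none.

none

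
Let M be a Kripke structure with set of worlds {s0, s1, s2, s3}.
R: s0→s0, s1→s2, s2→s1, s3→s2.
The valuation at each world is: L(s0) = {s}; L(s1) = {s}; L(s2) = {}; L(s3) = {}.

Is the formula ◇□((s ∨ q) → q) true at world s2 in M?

Recall that □ψ holds at a world iff ψ holds at every accessible world, and ◇ψ holds iff ψ holds at some accessible world.
At s2: ◇□((s ∨ q) → q) requires □((s ∨ q) → q) at some successor in {s1}.
  □((s ∨ q) → q) holds at s1, so ◇□((s ∨ q) → q) is true at s2.
    At s1: □((s ∨ q) → q) requires (s ∨ q) → q at every successor {s2}.
      At s2: (s ∨ q) → q is true.
    So □((s ∨ q) → q) is true at s1.

Yes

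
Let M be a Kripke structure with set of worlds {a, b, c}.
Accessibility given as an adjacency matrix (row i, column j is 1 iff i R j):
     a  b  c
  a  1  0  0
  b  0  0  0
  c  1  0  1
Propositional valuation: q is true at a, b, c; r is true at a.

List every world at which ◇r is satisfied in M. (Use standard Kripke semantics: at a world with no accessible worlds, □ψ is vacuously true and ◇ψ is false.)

a, c

Let φ = ◇r. Evaluate φ at each world:
  a (successors {a}): φ is true.
  b (successors ∅): φ is false.
  c (successors {a, c}): φ is true.
For instance, at a:
  At a: ◇r requires r at some successor in {a}.
    r holds at a, so ◇r is true at a.
Satisfying worlds: {a, c}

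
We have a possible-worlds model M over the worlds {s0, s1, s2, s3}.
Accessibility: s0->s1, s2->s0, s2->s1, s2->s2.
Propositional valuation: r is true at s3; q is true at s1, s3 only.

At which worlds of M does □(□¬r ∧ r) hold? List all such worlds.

Let φ = □(□¬r ∧ r). Evaluate φ at each world:
  s0 (successors {s1}): φ is false.
  s1 (successors ∅): φ is true.
  s2 (successors {s0, s1, s2}): φ is false.
  s3 (successors ∅): φ is true.
For instance, at s0:
  At s0: □(□¬r ∧ r) requires □¬r ∧ r at every successor {s1}.
    □¬r ∧ r fails at s1, so □(□¬r ∧ r) is false at s0.
      At s1: □¬r is true, r is false, so □¬r ∧ r is false.
Satisfying worlds: {s1, s3}

s1, s3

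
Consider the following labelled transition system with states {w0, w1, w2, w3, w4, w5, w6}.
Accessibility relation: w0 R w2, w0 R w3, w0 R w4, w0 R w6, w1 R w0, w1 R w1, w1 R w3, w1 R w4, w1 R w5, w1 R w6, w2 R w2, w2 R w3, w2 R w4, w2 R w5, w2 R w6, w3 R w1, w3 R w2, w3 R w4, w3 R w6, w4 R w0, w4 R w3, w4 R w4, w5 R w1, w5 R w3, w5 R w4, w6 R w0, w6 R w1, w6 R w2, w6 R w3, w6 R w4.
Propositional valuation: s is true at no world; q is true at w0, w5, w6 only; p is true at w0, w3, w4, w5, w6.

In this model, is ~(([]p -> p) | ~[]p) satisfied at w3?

At w3: ([]p -> p) | ~[]p is true, so ~(([]p -> p) | ~[]p) is false.
  At w3: []p -> p is true, ~[]p is true, so ([]p -> p) | ~[]p is true.
    At w3: []p is false, p is true, so []p -> p is true.
      At w3: []p requires p at every successor {w1, w2, w4, w6}.
        p fails at w1, so []p is false at w3.
    At w3: []p is false, so ~[]p is true.
      At w3: []p requires p at every successor {w1, w2, w4, w6}.
        p fails at w1, so []p is false at w3.

No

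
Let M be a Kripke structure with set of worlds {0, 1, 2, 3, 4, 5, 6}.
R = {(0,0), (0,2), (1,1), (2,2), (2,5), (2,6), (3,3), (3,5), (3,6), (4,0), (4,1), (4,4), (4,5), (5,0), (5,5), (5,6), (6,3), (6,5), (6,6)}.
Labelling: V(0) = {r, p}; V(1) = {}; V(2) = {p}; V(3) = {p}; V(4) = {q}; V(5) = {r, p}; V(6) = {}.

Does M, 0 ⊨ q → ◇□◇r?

Yes

At 0: q is false, ◇□◇r is true, so q → ◇□◇r is true.
  At 0: ◇□◇r requires □◇r at some successor in {0, 2}.
    □◇r holds at 0, so ◇□◇r is true at 0.
      At 0: □◇r requires ◇r at every successor {0, 2}.
        At 0: ◇r is true.
        At 2: ◇r is true.
      So □◇r is true at 0.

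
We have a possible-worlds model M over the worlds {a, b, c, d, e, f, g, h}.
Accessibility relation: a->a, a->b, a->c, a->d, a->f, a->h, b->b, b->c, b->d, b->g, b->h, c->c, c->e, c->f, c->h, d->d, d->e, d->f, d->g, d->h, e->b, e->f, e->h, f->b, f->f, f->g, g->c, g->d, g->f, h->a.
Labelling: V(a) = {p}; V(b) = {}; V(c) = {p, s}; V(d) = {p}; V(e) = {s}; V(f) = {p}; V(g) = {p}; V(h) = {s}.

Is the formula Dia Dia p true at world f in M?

Recall that Dia ψ holds at a world iff ψ holds at some accessible world.
At f: Dia Dia p requires Dia p at some successor in {b, f, g}.
  Dia p holds at b, so Dia Dia p is true at f.
    At b: Dia p requires p at some successor in {b, c, d, g, h}.
      p holds at c, so Dia p is true at b.

Yes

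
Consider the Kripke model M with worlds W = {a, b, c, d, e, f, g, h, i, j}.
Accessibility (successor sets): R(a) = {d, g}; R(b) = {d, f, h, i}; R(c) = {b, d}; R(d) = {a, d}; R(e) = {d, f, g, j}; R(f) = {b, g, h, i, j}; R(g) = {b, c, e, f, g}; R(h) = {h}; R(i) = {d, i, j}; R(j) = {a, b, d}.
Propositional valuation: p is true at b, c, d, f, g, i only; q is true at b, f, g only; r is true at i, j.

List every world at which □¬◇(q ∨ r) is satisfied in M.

Let φ = □¬◇(q ∨ r). Evaluate φ at each world:
  a (successors {d, g}): φ is false.
  b (successors {d, f, h, i}): φ is false.
  c (successors {b, d}): φ is false.
  d (successors {a, d}): φ is false.
  e (successors {d, f, g, j}): φ is false.
  f (successors {b, g, h, i, j}): φ is false.
  g (successors {b, c, e, f, g}): φ is false.
  h (successors {h}): φ is true.
  i (successors {d, i, j}): φ is false.
  j (successors {a, b, d}): φ is false.
For instance, at i:
  At i: □¬◇(q ∨ r) requires ¬◇(q ∨ r) at every successor {d, i, j}.
    ¬◇(q ∨ r) fails at i, so □¬◇(q ∨ r) is false at i.
      At i: ◇(q ∨ r) is true, so ¬◇(q ∨ r) is false.
Satisfying worlds: {h}

h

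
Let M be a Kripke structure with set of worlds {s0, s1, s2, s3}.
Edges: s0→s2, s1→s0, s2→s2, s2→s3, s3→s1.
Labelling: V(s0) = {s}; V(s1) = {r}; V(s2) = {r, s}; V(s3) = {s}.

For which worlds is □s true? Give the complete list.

Recall that □ψ holds at a world iff ψ holds at every accessible world, and ◇ψ holds iff ψ holds at some accessible world.
Let φ = □s. Evaluate φ at each world:
  s0 (successors {s2}): φ is true.
  s1 (successors {s0}): φ is true.
  s2 (successors {s2, s3}): φ is true.
  s3 (successors {s1}): φ is false.
For instance, at s2:
  At s2: □s requires s at every successor {s2, s3}.
    At s2: s is true.
    At s3: s is true.
  So □s is true at s2.
Satisfying worlds: {s0, s1, s2}

s0, s1, s2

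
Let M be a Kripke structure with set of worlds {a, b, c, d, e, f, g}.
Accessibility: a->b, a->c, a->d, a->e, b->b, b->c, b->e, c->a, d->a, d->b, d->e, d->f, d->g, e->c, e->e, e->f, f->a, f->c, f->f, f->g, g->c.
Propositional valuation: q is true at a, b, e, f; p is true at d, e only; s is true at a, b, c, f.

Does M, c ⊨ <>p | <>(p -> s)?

Yes

At c: <>p is false, <>(p -> s) is true, so <>p | <>(p -> s) is true.
  At c: <>p requires p at some successor in {a}.
    At a: p is false.
  So <>p is false at c.
  At c: <>(p -> s) requires p -> s at some successor in {a}.
    p -> s holds at a, so <>(p -> s) is true at c.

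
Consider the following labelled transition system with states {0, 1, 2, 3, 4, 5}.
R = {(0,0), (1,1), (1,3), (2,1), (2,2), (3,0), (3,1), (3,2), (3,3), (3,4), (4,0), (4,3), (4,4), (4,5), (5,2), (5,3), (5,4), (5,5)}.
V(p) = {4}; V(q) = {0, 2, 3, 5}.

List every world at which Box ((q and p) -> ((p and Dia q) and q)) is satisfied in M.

Let φ = Box ((q and p) -> ((p and Dia q) and q)). Evaluate φ at each world:
  0 (successors {0}): φ is true.
  1 (successors {1, 3}): φ is true.
  2 (successors {1, 2}): φ is true.
  3 (successors {0, 1, 2, 3, 4}): φ is true.
  4 (successors {0, 3, 4, 5}): φ is true.
  5 (successors {2, 3, 4, 5}): φ is true.
For instance, at 5:
  At 5: Box ((q and p) -> ((p and Dia q) and q)) requires (q and p) -> ((p and Dia q) and q) at every successor {2, 3, 4, 5}.
    At 2: (q and p) -> ((p and Dia q) and q) is true.
    At 3: (q and p) -> ((p and Dia q) and q) is true.
    At 4: (q and p) -> ((p and Dia q) and q) is true.
    At 5: (q and p) -> ((p and Dia q) and q) is true.
  So Box ((q and p) -> ((p and Dia q) and q)) is true at 5.
Satisfying worlds: {0, 1, 2, 3, 4, 5}

0, 1, 2, 3, 4, 5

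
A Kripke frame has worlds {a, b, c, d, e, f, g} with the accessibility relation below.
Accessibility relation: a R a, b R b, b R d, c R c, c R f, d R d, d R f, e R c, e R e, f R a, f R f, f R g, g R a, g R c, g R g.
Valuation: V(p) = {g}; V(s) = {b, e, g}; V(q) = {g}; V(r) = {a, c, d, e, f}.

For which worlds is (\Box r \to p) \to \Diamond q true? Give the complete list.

a, c, d, e, f, g

Let φ = (\Box r \to p) \to \Diamond q. Evaluate φ at each world:
  a (successors {a}): φ is true.
  b (successors {b, d}): φ is false.
  c (successors {c, f}): φ is true.
  d (successors {d, f}): φ is true.
  e (successors {c, e}): φ is true.
  f (successors {a, f, g}): φ is true.
  g (successors {a, c, g}): φ is true.
For instance, at g:
  At g: \Box r \to p is true, \Diamond q is true, so (\Box r \to p) \to \Diamond q is true.
    At g: \Box r is false, p is true, so \Box r \to p is true.
      At g: \Box r requires r at every successor {a, c, g}.
        r fails at g, so \Box r is false at g.
    At g: \Diamond q requires q at some successor in {a, c, g}.
      q holds at g, so \Diamond q is true at g.
Satisfying worlds: {a, c, d, e, f, g}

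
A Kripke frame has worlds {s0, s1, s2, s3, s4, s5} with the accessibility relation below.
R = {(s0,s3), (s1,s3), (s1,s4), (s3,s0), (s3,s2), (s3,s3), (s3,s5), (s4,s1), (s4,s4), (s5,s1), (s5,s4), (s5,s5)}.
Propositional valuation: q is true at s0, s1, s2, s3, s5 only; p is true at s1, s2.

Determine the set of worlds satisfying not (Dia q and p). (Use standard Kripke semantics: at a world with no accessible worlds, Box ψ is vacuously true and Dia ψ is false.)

Let φ = not (Dia q and p). Evaluate φ at each world:
  s0 (successors {s3}): φ is true.
  s1 (successors {s3, s4}): φ is false.
  s2 (successors ∅): φ is true.
  s3 (successors {s0, s2, s3, s5}): φ is true.
  s4 (successors {s1, s4}): φ is true.
  s5 (successors {s1, s4, s5}): φ is true.
For instance, at s0:
  At s0: Dia q and p is false, so not (Dia q and p) is true.
    At s0: Dia q is true, p is false, so Dia q and p is false.
      At s0: Dia q requires q at some successor in {s3}.
        q holds at s3, so Dia q is true at s0.
Satisfying worlds: {s0, s2, s3, s4, s5}

s0, s2, s3, s4, s5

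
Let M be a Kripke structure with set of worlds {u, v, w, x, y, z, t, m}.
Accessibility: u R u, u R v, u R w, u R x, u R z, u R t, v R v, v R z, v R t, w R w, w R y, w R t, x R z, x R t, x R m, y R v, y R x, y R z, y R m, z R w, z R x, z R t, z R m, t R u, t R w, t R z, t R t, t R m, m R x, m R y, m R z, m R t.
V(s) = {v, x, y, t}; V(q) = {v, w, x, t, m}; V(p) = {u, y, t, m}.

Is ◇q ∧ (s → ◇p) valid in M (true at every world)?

Yes

Let φ = ◇q ∧ (s → ◇p). Evaluate φ at each world:
  u (successors {u, v, w, x, z, t}): φ is true.
  v (successors {v, z, t}): φ is true.
  w (successors {w, y, t}): φ is true.
  x (successors {z, t, m}): φ is true.
  y (successors {v, x, z, m}): φ is true.
  z (successors {w, x, t, m}): φ is true.
  t (successors {u, w, z, t, m}): φ is true.
  m (successors {x, y, z, t}): φ is true.
For instance, at u:
  At u: ◇q is true, s → ◇p is true, so ◇q ∧ (s → ◇p) is true.
    At u: ◇q requires q at some successor in {u, v, w, x, z, t}.
      q holds at v, so ◇q is true at u.
    At u: s is false, ◇p is true, so s → ◇p is true.
      At u: ◇p requires p at some successor in {u, v, w, x, z, t}.
        p holds at u, so ◇p is true at u.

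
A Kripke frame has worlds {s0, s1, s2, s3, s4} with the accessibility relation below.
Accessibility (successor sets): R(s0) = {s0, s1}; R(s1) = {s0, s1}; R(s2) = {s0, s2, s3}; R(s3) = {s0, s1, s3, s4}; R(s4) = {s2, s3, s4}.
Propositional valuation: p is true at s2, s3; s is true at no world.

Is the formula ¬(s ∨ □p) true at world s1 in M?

Yes

At s1: s ∨ □p is false, so ¬(s ∨ □p) is true.
  At s1: s is false, □p is false, so s ∨ □p is false.
    At s1: □p requires p at every successor {s0, s1}.
      p fails at s0, so □p is false at s1.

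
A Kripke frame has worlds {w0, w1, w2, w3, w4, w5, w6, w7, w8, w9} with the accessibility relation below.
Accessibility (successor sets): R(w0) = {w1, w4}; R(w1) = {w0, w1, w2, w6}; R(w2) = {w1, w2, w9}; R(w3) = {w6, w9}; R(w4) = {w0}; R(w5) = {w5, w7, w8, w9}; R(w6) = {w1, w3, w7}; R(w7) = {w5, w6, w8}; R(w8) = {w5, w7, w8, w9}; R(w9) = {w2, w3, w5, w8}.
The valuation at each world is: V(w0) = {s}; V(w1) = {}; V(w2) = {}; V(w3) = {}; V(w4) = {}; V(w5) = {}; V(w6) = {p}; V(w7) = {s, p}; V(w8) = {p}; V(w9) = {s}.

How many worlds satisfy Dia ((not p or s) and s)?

7

Let φ = Dia ((not p or s) and s). Evaluate φ at each world:
  w0 (successors {w1, w4}): φ is false.
  w1 (successors {w0, w1, w2, w6}): φ is true.
  w2 (successors {w1, w2, w9}): φ is true.
  w3 (successors {w6, w9}): φ is true.
  w4 (successors {w0}): φ is true.
  w5 (successors {w5, w7, w8, w9}): φ is true.
  w6 (successors {w1, w3, w7}): φ is true.
  w7 (successors {w5, w6, w8}): φ is false.
  w8 (successors {w5, w7, w8, w9}): φ is true.
  w9 (successors {w2, w3, w5, w8}): φ is false.
For instance, at w0:
  At w0: Dia ((not p or s) and s) requires (not p or s) and s at some successor in {w1, w4}.
    At w1: (not p or s) and s is false.
    At w4: (not p or s) and s is false.
  So Dia ((not p or s) and s) is false at w0.
Satisfying worlds: {w1, w2, w3, w4, w5, w6, w8}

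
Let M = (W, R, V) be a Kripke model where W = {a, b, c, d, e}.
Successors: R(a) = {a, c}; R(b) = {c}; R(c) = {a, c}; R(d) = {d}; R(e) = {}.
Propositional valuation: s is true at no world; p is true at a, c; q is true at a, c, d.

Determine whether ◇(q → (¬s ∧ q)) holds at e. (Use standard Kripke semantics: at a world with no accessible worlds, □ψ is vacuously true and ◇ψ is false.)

Recall that ◇ψ holds at a world iff ψ holds at some accessible world.
At e: no accessible worlds, so ◇(q → (¬s ∧ q)) is false.

No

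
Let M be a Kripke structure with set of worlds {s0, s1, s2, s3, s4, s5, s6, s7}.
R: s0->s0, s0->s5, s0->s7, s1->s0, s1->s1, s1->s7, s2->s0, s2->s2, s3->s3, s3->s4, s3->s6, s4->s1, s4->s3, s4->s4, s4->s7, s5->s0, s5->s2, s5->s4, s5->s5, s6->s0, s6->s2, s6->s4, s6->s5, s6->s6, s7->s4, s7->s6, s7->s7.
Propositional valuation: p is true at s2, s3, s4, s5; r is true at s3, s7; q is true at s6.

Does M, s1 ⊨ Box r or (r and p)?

At s1: Box r is false, r and p is false, so Box r or (r and p) is false.
  At s1: Box r requires r at every successor {s0, s1, s7}.
    r fails at s0, so Box r is false at s1.

No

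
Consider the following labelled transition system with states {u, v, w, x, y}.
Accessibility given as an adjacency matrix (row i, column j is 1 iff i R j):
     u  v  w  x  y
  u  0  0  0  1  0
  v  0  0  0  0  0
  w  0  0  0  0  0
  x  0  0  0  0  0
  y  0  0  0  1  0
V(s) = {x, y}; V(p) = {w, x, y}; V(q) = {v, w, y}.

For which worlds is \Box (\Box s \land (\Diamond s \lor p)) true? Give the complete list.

u, v, w, x, y

Recall that \Box ψ holds at a world iff ψ holds at every accessible world, and \Diamond ψ holds iff ψ holds at some accessible world.
Let φ = \Box (\Box s \land (\Diamond s \lor p)). Evaluate φ at each world:
  u (successors {x}): φ is true.
  v (successors ∅): φ is true.
  w (successors ∅): φ is true.
  x (successors ∅): φ is true.
  y (successors {x}): φ is true.
For instance, at u:
  At u: \Box (\Box s \land (\Diamond s \lor p)) requires \Box s \land (\Diamond s \lor p) at every successor {x}.
      At x: \Box s is true, \Diamond s \lor p is true, so \Box s \land (\Diamond s \lor p) is true.
  So \Box (\Box s \land (\Diamond s \lor p)) is true at u.
Satisfying worlds: {u, v, w, x, y}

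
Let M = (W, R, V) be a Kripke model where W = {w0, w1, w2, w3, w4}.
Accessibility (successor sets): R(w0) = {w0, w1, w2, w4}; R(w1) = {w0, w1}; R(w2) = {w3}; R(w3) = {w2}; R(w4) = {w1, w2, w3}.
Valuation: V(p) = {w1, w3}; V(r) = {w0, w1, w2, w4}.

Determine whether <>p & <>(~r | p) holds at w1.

At w1: <>p is true, <>(~r | p) is true, so <>p & <>(~r | p) is true.
  At w1: <>p requires p at some successor in {w0, w1}.
    p holds at w1, so <>p is true at w1.
  At w1: <>(~r | p) requires ~r | p at some successor in {w0, w1}.
    ~r | p holds at w1, so <>(~r | p) is true at w1.

Yes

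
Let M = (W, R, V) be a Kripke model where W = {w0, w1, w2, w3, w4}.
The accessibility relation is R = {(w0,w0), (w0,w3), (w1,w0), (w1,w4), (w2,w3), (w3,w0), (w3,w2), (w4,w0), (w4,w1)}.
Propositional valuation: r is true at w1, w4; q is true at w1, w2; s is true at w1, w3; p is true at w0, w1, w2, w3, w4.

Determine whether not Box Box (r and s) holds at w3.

Yes

At w3: Box Box (r and s) is false, so not Box Box (r and s) is true.
  At w3: Box Box (r and s) requires Box (r and s) at every successor {w0, w2}.
    Box (r and s) fails at w0, so Box Box (r and s) is false at w3.
      At w0: Box (r and s) requires r and s at every successor {w0, w3}.
        r and s fails at w0, so Box (r and s) is false at w0.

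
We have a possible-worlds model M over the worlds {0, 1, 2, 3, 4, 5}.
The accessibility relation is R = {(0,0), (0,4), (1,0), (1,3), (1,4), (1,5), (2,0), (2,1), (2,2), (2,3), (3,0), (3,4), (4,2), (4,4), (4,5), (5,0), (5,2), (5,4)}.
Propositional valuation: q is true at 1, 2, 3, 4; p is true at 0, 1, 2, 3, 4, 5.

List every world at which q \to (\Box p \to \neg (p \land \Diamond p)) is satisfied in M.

Let φ = q \to (\Box p \to \neg (p \land \Diamond p)). Evaluate φ at each world:
  0 (successors {0, 4}): φ is true.
  1 (successors {0, 3, 4, 5}): φ is false.
  2 (successors {0, 1, 2, 3}): φ is false.
  3 (successors {0, 4}): φ is false.
  4 (successors {2, 4, 5}): φ is false.
  5 (successors {0, 2, 4}): φ is true.
For instance, at 1:
  At 1: q is true, \Box p \to \neg (p \land \Diamond p) is false, so q \to (\Box p \to \neg (p \land \Diamond p)) is false.
    At 1: \Box p is true, \neg (p \land \Diamond p) is false, so \Box p \to \neg (p \land \Diamond p) is false.
      At 1: \Box p requires p at every successor {0, 3, 4, 5}.
        At 0: p is true.
        At 3: p is true.
        At 4: p is true.
        At 5: p is true.
      So \Box p is true at 1.
      At 1: p \land \Diamond p is true, so \neg (p \land \Diamond p) is false.
Satisfying worlds: {0, 5}

0, 5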